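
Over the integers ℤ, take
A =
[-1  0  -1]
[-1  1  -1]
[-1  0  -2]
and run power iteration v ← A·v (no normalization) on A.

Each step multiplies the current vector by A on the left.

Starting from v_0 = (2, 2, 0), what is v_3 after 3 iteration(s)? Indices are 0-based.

v_0 = (2, 2, 0).
v_1 = A·v_0 = (-2, 0, -2).
v_2 = A·v_1 = (4, 4, 6).
v_3 = A·v_2 = (-10, -6, -16).

v_3 = (-10, -6, -16)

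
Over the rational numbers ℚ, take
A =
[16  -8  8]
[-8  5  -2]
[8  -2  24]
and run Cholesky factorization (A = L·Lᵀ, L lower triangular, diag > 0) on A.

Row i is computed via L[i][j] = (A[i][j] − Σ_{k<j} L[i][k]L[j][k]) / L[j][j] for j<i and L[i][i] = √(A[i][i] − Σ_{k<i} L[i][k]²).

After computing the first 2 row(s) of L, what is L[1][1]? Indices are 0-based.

L[1][1] = 1

Step 1: L[0][0] = √(16) = 4.
  L[1][0] = (-8) / L[0][0] = -2.
Step 2: L[1][1] = √(1) = 1.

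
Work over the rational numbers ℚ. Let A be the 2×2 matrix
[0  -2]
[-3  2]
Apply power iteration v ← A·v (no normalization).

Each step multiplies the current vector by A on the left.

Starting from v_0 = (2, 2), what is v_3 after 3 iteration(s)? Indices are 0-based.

v_3 = (-16, 4)

v_0 = (2, 2).
v_1 = A·v_0 = (-4, -2).
v_2 = A·v_1 = (4, 8).
v_3 = A·v_2 = (-16, 4).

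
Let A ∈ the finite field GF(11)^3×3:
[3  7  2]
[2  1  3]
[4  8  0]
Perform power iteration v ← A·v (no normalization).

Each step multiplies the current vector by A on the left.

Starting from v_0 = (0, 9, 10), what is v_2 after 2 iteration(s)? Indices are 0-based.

v_0 = (0, 9, 10).
v_1 = A·v_0 = (6, 6, 6).
v_2 = A·v_1 = (6, 3, 6).

v_2 = (6, 3, 6)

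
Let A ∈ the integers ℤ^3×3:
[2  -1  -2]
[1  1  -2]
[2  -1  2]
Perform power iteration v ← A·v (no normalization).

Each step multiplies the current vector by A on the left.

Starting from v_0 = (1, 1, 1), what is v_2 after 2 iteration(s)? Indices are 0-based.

v_2 = (-8, -7, 4)

v_0 = (1, 1, 1).
v_1 = A·v_0 = (-1, 0, 3).
v_2 = A·v_1 = (-8, -7, 4).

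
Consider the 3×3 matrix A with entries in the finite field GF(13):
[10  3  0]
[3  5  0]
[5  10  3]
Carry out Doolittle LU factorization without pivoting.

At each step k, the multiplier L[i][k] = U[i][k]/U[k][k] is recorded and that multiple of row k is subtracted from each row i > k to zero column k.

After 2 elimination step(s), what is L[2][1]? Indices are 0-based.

L[2][1] = 10

k=0: U[0][0]=10
  eliminate (1,0): mult=12, new row 1: (0, 8, 0); set L[1][0]=12
  eliminate (2,0): mult=7, new row 2: (0, 2, 3); set L[2][0]=7
k=1: U[1][1]=8
  eliminate (2,1): mult=10, new row 2: (0, 0, 3); set L[2][1]=10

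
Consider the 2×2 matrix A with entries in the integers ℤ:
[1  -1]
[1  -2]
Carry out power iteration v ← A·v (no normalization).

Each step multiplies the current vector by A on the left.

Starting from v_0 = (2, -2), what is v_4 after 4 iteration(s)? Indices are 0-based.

v_4 = (-8, -22)

v_0 = (2, -2).
v_1 = A·v_0 = (4, 6).
v_2 = A·v_1 = (-2, -8).
v_3 = A·v_2 = (6, 14).
v_4 = A·v_3 = (-8, -22).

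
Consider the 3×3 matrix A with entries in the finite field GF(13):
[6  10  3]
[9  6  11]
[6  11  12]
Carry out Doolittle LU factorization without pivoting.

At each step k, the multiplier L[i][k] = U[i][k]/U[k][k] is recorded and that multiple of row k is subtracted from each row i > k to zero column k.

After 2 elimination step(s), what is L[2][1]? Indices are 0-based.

k=0: U[0][0]=6
  eliminate (1,0): mult=8, new row 1: (0, 4, 0); set L[1][0]=8
  eliminate (2,0): mult=1, new row 2: (0, 1, 9); set L[2][0]=1
k=1: U[1][1]=4
  eliminate (2,1): mult=10, new row 2: (0, 0, 9); set L[2][1]=10

L[2][1] = 10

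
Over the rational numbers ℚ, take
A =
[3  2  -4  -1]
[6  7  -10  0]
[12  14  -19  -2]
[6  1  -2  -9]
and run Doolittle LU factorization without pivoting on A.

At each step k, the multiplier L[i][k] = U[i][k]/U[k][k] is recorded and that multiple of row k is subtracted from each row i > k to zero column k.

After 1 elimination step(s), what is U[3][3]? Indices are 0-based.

U[3][3] = -7

Step 1: pivot at (0,0) is 3.
  row1 ← row1 − (2)·row0  ⇒  L[1][0]=2, U row1=(0, 3, -2, 2)
  row2 ← row2 − (4)·row0  ⇒  L[2][0]=4, U row2=(0, 6, -3, 2)
  row3 ← row3 − (2)·row0  ⇒  L[3][0]=2, U row3=(0, -3, 6, -7)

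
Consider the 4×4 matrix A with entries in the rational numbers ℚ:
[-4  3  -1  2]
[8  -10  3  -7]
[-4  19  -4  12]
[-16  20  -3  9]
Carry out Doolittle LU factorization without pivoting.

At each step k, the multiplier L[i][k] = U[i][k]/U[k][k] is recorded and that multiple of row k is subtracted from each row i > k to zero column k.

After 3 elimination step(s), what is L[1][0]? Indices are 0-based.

L[1][0] = -2

Step 1: pivot at (0,0) is -4.
  row1 ← row1 − (-2)·row0  ⇒  L[1][0]=-2, U row1=(0, -4, 1, -3)
  row2 ← row2 − (1)·row0  ⇒  L[2][0]=1, U row2=(0, 16, -3, 10)
  row3 ← row3 − (4)·row0  ⇒  L[3][0]=4, U row3=(0, 8, 1, 1)
Step 2: pivot at (1,1) is -4.
  row2 ← row2 − (-4)·row1  ⇒  L[2][1]=-4, U row2=(0, 0, 1, -2)
  row3 ← row3 − (-2)·row1  ⇒  L[3][1]=-2, U row3=(0, 0, 3, -5)
Step 3: pivot at (2,2) is 1.
  row3 ← row3 − (3)·row2  ⇒  L[3][2]=3, U row3=(0, 0, 0, 1)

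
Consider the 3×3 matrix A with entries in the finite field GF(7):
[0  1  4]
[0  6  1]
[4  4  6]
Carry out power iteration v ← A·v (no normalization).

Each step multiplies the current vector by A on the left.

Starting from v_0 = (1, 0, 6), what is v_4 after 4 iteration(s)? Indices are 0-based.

v_0 = (1, 0, 6).
v_1 = A·v_0 = (3, 6, 5).
v_2 = A·v_1 = (5, 6, 3).
v_3 = A·v_2 = (4, 4, 6).
v_4 = A·v_3 = (0, 2, 5).

v_4 = (0, 2, 5)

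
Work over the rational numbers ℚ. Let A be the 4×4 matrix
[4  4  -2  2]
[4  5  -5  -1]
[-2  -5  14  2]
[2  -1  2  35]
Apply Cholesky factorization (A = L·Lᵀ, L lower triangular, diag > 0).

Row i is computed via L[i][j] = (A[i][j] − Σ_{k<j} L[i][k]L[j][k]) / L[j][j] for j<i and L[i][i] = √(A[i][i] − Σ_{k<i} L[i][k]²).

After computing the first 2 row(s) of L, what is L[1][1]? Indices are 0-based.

Step 1: L[0][0] = √(4) = 2.
  L[1][0] = (4) / L[0][0] = 2.
Step 2: L[1][1] = √(1) = 1.

L[1][1] = 1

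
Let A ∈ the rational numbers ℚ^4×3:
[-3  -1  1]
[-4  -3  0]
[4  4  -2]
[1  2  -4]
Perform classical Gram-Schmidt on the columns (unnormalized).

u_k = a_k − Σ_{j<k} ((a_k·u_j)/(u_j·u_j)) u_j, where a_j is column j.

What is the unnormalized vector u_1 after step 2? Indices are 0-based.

Step 1: u_0 = a_0 = (-3, -4, 4, 1).
Step 2: u_1 = a_1 − (11/14)·u_0 = (19/14, 1/7, 6/7, 17/14).

u_1 = (19/14, 1/7, 6/7, 17/14)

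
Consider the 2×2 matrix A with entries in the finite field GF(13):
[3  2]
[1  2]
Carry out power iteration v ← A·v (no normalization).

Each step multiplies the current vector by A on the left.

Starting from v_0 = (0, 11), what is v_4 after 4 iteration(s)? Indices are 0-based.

v_0 = (0, 11).
v_1 = A·v_0 = (9, 9).
v_2 = A·v_1 = (6, 1).
v_3 = A·v_2 = (7, 8).
v_4 = A·v_3 = (11, 10).

v_4 = (11, 10)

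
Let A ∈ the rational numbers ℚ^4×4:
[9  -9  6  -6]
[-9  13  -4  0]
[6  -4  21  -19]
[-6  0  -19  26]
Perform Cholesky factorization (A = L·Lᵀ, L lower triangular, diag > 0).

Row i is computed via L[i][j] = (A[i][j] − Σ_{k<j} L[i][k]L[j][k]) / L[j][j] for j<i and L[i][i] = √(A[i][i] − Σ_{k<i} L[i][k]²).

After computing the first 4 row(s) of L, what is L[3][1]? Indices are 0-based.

L[3][1] = -3

Step 1: L[0][0] = √(9) = 3.
  L[1][0] = (-9) / L[0][0] = -3.
Step 2: L[1][1] = √(4) = 2.
  L[2][0] = (6) / L[0][0] = 2.
  L[2][1] = (2) / L[1][1] = 1.
Step 3: L[2][2] = √(16) = 4.
  L[3][0] = (-6) / L[0][0] = -2.
  L[3][1] = (-6) / L[1][1] = -3.
  L[3][2] = (-12) / L[2][2] = -3.
Step 4: L[3][3] = √(4) = 2.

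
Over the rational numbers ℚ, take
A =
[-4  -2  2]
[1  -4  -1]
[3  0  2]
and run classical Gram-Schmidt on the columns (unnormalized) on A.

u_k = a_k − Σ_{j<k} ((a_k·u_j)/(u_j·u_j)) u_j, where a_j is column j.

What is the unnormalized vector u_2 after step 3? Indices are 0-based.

u_2 = (11/7, -11/14, 33/14)

Step 1: u_0 = a_0 = (-4, 1, 3).
Step 2: u_1 = a_1 − (2/13)·u_0 = (-18/13, -54/13, -6/13).
Step 3: u_2 = a_2 − (-3/26)·u_0 − (1/42)·u_1 = (11/7, -11/14, 33/14).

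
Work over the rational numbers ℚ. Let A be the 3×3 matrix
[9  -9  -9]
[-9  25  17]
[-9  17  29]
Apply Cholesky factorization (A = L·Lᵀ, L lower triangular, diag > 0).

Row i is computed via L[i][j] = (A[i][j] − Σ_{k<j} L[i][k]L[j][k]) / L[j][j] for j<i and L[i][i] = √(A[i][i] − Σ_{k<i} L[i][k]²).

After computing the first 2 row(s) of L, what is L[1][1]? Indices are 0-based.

L[1][1] = 4

Step 1: L[0][0] = √(9) = 3.
  L[1][0] = (-9) / L[0][0] = -3.
Step 2: L[1][1] = √(16) = 4.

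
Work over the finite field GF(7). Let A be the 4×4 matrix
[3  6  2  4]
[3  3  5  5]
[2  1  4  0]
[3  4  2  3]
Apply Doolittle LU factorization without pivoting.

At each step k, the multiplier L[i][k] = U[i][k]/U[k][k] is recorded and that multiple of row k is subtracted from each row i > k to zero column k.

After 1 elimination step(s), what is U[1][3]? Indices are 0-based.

U[1][3] = 1

[col 0] pivot 3
  R1 -= 1*R0 → (0, 4, 3, 1)  (L[1][0] := 1)
  R2 -= 3*R0 → (0, 4, 5, 2)  (L[2][0] := 3)
  R3 -= 1*R0 → (0, 5, 0, 6)  (L[3][0] := 1)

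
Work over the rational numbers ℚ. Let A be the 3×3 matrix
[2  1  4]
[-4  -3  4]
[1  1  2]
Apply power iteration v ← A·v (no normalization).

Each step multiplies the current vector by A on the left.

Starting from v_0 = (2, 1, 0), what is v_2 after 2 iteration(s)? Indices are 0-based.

v_2 = (11, 25, 0)

v_0 = (2, 1, 0).
v_1 = A·v_0 = (5, -11, 3).
v_2 = A·v_1 = (11, 25, 0).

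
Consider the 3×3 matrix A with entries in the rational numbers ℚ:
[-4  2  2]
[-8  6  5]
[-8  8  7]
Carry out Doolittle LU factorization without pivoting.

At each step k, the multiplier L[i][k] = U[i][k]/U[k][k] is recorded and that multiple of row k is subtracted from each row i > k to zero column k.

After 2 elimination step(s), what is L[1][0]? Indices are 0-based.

Step 1: pivot at (0,0) is -4.
  row1 ← row1 − (2)·row0  ⇒  L[1][0]=2, U row1=(0, 2, 1)
  row2 ← row2 − (2)·row0  ⇒  L[2][0]=2, U row2=(0, 4, 3)
Step 2: pivot at (1,1) is 2.
  row2 ← row2 − (2)·row1  ⇒  L[2][1]=2, U row2=(0, 0, 1)

L[1][0] = 2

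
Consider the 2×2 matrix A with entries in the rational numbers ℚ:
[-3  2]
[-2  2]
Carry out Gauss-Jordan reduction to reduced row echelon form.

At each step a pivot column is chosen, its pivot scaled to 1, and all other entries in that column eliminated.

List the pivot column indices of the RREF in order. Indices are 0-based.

[1] R0 /= -3  ⇒  (1, -2/3)
     R1 -= -2·R0  ⇒  (0, 2/3)
[2] R1 /= 2/3  ⇒  (0, 1)
     R0 -= -2/3·R1  ⇒  (1, 0)

pivot columns: 0, 1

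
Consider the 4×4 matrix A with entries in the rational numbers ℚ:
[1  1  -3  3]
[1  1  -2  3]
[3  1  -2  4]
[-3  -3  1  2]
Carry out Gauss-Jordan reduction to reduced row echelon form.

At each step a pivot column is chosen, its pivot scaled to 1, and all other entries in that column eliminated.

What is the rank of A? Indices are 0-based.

pivot(0,0)=1: scale R0 → (1, 1, -3, 3)
  clear (1,0): R1 −= (1)R0 → (0, 0, 1, 0)
  clear (2,0): R2 −= (3)R0 → (0, -2, 7, -5)
  clear (3,0): R3 −= (-3)R0 → (0, 0, -8, 11)
pivot(1,1): swap R1↔R2
pivot(1,1)=-2: scale R1 → (0, 1, -7/2, 5/2)
  clear (0,1): R0 −= (1)R1 → (1, 0, 1/2, 1/2)
pivot(2,2)=1: scale R2 → (0, 0, 1, 0)
  clear (0,2): R0 −= (1/2)R2 → (1, 0, 0, 1/2)
  clear (1,2): R1 −= (-7/2)R2 → (0, 1, 0, 5/2)
  clear (3,2): R3 −= (-8)R2 → (0, 0, 0, 11)
pivot(3,3)=11: scale R3 → (0, 0, 0, 1)
  clear (0,3): R0 −= (1/2)R3 → (1, 0, 0, 0)
  clear (1,3): R1 −= (5/2)R3 → (0, 1, 0, 0)

rank = 4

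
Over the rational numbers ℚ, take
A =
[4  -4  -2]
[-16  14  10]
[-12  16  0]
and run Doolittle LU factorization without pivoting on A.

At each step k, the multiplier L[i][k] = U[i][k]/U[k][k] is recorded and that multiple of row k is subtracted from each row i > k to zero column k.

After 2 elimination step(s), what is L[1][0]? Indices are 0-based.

Step 1: pivot at (0,0) is 4.
  row1 ← row1 − (-4)·row0  ⇒  L[1][0]=-4, U row1=(0, -2, 2)
  row2 ← row2 − (-3)·row0  ⇒  L[2][0]=-3, U row2=(0, 4, -6)
Step 2: pivot at (1,1) is -2.
  row2 ← row2 − (-2)·row1  ⇒  L[2][1]=-2, U row2=(0, 0, -2)

L[1][0] = -4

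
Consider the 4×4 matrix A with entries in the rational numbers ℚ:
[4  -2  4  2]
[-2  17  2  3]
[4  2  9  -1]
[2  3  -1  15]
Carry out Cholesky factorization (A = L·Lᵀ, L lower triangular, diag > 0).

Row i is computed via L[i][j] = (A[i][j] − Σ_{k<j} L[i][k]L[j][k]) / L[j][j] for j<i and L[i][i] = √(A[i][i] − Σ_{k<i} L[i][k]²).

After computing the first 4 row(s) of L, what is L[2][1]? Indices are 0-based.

Step 1: L[0][0] = √(4) = 2.
  L[1][0] = (-2) / L[0][0] = -1.
Step 2: L[1][1] = √(16) = 4.
  L[2][0] = (4) / L[0][0] = 2.
  L[2][1] = (4) / L[1][1] = 1.
Step 3: L[2][2] = √(4) = 2.
  L[3][0] = (2) / L[0][0] = 1.
  L[3][1] = (4) / L[1][1] = 1.
  L[3][2] = (-4) / L[2][2] = -2.
Step 4: L[3][3] = √(9) = 3.

L[2][1] = 1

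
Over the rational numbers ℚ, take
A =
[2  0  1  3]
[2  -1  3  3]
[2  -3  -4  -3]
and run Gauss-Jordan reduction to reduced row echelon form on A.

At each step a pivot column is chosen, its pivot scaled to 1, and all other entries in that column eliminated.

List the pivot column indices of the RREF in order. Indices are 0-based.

[1] R0 /= 2  ⇒  (1, 0, 1/2, 3/2)
     R1 -= 2·R0  ⇒  (0, -1, 2, 0)
     R2 -= 2·R0  ⇒  (0, -3, -5, -6)
[2] R1 /= -1  ⇒  (0, 1, -2, 0)
     R2 -= -3·R1  ⇒  (0, 0, -11, -6)
[3] R2 /= -11  ⇒  (0, 0, 1, 6/11)
     R0 -= 1/2·R2  ⇒  (1, 0, 0, 27/22)
     R1 -= -2·R2  ⇒  (0, 1, 0, 12/11)

pivot columns: 0, 1, 2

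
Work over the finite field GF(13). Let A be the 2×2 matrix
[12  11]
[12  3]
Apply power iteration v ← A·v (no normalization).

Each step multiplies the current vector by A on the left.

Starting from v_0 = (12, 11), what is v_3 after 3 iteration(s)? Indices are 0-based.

v_3 = (9, 0)

v_0 = (12, 11).
v_1 = A·v_0 = (5, 8).
v_2 = A·v_1 = (5, 6).
v_3 = A·v_2 = (9, 0).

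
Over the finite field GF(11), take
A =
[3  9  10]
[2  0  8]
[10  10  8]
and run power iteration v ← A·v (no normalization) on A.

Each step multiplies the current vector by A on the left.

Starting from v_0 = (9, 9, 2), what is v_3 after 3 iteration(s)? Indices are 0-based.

v_3 = (3, 4, 9)

v_0 = (9, 9, 2).
v_1 = A·v_0 = (7, 1, 9).
v_2 = A·v_1 = (10, 9, 9).
v_3 = A·v_2 = (3, 4, 9).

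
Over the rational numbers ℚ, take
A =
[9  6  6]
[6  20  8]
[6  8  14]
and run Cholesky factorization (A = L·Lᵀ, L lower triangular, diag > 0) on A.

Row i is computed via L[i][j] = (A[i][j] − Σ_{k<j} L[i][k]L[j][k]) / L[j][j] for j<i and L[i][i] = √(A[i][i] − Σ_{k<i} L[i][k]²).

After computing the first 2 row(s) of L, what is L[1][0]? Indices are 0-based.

Step 1: L[0][0] = √(9) = 3.
  L[1][0] = (6) / L[0][0] = 2.
Step 2: L[1][1] = √(16) = 4.

L[1][0] = 2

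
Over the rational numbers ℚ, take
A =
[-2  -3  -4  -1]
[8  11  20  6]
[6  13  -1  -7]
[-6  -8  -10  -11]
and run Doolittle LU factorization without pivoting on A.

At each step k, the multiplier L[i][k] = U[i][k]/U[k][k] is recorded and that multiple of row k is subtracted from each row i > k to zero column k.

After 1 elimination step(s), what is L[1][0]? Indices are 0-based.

L[1][0] = -4

Step 1: pivot at (0,0) is -2.
  row1 ← row1 − (-4)·row0  ⇒  L[1][0]=-4, U row1=(0, -1, 4, 2)
  row2 ← row2 − (-3)·row0  ⇒  L[2][0]=-3, U row2=(0, 4, -13, -10)
  row3 ← row3 − (3)·row0  ⇒  L[3][0]=3, U row3=(0, 1, 2, -8)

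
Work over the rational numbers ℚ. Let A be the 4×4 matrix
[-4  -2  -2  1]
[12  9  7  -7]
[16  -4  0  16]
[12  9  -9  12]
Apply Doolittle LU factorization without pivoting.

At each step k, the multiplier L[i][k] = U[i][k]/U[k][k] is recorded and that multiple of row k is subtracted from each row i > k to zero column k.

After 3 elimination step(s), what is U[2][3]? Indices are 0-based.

U[2][3] = 4

[col 0] pivot -4
  R1 -= -3*R0 → (0, 3, 1, -4)  (L[1][0] := -3)
  R2 -= -4*R0 → (0, -12, -8, 20)  (L[2][0] := -4)
  R3 -= -3*R0 → (0, 3, -15, 15)  (L[3][0] := -3)
[col 1] pivot 3
  R2 -= -4*R1 → (0, 0, -4, 4)  (L[2][1] := -4)
  R3 -= 1*R1 → (0, 0, -16, 19)  (L[3][1] := 1)
[col 2] pivot -4
  R3 -= 4*R2 → (0, 0, 0, 3)  (L[3][2] := 4)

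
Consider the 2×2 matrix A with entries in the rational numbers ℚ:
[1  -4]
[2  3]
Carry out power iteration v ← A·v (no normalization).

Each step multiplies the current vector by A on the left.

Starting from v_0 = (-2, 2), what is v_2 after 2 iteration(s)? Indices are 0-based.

v_2 = (-18, -14)

v_0 = (-2, 2).
v_1 = A·v_0 = (-10, 2).
v_2 = A·v_1 = (-18, -14).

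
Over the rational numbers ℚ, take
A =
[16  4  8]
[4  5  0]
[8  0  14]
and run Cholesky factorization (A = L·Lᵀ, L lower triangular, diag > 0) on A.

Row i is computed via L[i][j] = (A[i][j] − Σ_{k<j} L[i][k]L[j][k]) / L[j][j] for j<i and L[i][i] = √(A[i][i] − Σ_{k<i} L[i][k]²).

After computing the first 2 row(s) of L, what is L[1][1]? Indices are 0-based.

L[1][1] = 2

Step 1: L[0][0] = √(16) = 4.
  L[1][0] = (4) / L[0][0] = 1.
Step 2: L[1][1] = √(4) = 2.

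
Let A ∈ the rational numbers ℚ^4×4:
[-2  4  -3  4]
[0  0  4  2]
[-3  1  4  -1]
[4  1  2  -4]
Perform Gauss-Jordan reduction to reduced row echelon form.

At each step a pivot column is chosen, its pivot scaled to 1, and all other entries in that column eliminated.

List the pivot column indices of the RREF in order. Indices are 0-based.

[1] R0 /= -2  ⇒  (1, -2, 3/2, -2)
     R2 -= -3·R0  ⇒  (0, -5, 17/2, -7)
     R3 -= 4·R0  ⇒  (0, 9, -4, 4)
[2] R1 <-> R2
[2] R1 /= -5  ⇒  (0, 1, -17/10, 7/5)
     R0 -= -2·R1  ⇒  (1, 0, -19/10, 4/5)
     R3 -= 9·R1  ⇒  (0, 0, 113/10, -43/5)
[3] R2 /= 4  ⇒  (0, 0, 1, 1/2)
     R0 -= -19/10·R2  ⇒  (1, 0, 0, 7/4)
     R1 -= -17/10·R2  ⇒  (0, 1, 0, 9/4)
     R3 -= 113/10·R2  ⇒  (0, 0, 0, -57/4)
[4] R3 /= -57/4  ⇒  (0, 0, 0, 1)
     R0 -= 7/4·R3  ⇒  (1, 0, 0, 0)
     R1 -= 9/4·R3  ⇒  (0, 1, 0, 0)
     R2 -= 1/2·R3  ⇒  (0, 0, 1, 0)

pivot columns: 0, 1, 2, 3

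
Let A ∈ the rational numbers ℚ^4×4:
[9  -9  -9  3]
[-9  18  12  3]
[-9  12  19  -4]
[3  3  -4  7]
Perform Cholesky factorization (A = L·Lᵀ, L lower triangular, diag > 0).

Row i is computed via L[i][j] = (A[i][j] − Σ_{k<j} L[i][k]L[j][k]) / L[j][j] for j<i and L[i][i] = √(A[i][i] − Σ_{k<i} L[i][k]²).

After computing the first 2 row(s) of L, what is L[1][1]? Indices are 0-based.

Step 1: L[0][0] = √(9) = 3.
  L[1][0] = (-9) / L[0][0] = -3.
Step 2: L[1][1] = √(9) = 3.

L[1][1] = 3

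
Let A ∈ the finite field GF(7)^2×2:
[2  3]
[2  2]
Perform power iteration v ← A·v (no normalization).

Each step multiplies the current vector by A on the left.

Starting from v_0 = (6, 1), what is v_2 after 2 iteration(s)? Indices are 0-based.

v_0 = (6, 1).
v_1 = A·v_0 = (1, 0).
v_2 = A·v_1 = (2, 2).

v_2 = (2, 2)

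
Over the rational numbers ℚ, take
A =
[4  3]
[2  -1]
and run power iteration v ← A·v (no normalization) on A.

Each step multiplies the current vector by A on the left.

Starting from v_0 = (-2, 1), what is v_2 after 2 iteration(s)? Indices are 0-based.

v_2 = (-35, -5)

v_0 = (-2, 1).
v_1 = A·v_0 = (-5, -5).
v_2 = A·v_1 = (-35, -5).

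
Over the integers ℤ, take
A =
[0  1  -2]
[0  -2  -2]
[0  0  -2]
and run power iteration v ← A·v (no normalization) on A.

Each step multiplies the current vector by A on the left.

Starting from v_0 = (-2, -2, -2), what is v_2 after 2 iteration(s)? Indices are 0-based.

v_2 = (0, -24, -8)

v_0 = (-2, -2, -2).
v_1 = A·v_0 = (2, 8, 4).
v_2 = A·v_1 = (0, -24, -8).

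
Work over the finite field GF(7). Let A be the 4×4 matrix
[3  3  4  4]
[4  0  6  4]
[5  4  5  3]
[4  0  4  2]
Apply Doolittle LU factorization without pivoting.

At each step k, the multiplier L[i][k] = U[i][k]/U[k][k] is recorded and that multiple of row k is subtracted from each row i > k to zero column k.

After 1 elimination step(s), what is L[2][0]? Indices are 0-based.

L[2][0] = 4

k=0: U[0][0]=3
  eliminate (1,0): mult=6, new row 1: (0, 3, 3, 1); set L[1][0]=6
  eliminate (2,0): mult=4, new row 2: (0, 6, 3, 1); set L[2][0]=4
  eliminate (3,0): mult=6, new row 3: (0, 3, 1, 6); set L[3][0]=6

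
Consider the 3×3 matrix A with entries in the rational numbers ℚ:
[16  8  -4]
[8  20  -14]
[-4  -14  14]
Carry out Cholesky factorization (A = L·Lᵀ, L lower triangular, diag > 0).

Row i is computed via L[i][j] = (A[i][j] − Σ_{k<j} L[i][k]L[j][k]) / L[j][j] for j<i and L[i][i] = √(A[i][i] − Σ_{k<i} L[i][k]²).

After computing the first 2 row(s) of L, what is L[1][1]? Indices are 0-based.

Step 1: L[0][0] = √(16) = 4.
  L[1][0] = (8) / L[0][0] = 2.
Step 2: L[1][1] = √(16) = 4.

L[1][1] = 4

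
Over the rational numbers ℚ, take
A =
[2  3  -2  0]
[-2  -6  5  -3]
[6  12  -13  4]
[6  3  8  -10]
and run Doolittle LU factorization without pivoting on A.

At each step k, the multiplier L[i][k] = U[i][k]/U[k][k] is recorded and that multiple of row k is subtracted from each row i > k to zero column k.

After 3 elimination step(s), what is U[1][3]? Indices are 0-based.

Step 1: pivot at (0,0) is 2.
  row1 ← row1 − (-1)·row0  ⇒  L[1][0]=-1, U row1=(0, -3, 3, -3)
  row2 ← row2 − (3)·row0  ⇒  L[2][0]=3, U row2=(0, 3, -7, 4)
  row3 ← row3 − (3)·row0  ⇒  L[3][0]=3, U row3=(0, -6, 14, -10)
Step 2: pivot at (1,1) is -3.
  row2 ← row2 − (-1)·row1  ⇒  L[2][1]=-1, U row2=(0, 0, -4, 1)
  row3 ← row3 − (2)·row1  ⇒  L[3][1]=2, U row3=(0, 0, 8, -4)
Step 3: pivot at (2,2) is -4.
  row3 ← row3 − (-2)·row2  ⇒  L[3][2]=-2, U row3=(0, 0, 0, -2)

U[1][3] = -3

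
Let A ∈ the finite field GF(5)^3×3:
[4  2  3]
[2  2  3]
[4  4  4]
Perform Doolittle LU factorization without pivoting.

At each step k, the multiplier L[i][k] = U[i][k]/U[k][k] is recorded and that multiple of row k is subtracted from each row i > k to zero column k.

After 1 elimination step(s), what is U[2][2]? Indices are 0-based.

[col 0] pivot 4
  R1 -= 3*R0 → (0, 1, 4)  (L[1][0] := 3)
  R2 -= 1*R0 → (0, 2, 1)  (L[2][0] := 1)

U[2][2] = 1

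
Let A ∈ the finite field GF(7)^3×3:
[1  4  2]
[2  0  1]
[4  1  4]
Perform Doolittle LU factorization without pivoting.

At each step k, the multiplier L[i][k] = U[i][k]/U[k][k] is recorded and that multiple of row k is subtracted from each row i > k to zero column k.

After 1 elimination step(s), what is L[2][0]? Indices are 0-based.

L[2][0] = 4

Step 1: pivot at (0,0) is 1.
  row1 ← row1 − (2)·row0  ⇒  L[1][0]=2, U row1=(0, 6, 4)
  row2 ← row2 − (4)·row0  ⇒  L[2][0]=4, U row2=(0, 6, 3)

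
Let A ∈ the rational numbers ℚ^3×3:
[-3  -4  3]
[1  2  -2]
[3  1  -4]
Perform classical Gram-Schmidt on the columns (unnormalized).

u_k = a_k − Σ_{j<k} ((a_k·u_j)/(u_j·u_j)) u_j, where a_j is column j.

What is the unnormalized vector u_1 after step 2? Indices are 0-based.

Step 1: u_0 = a_0 = (-3, 1, 3).
Step 2: u_1 = a_1 − (17/19)·u_0 = (-25/19, 21/19, -32/19).

u_1 = (-25/19, 21/19, -32/19)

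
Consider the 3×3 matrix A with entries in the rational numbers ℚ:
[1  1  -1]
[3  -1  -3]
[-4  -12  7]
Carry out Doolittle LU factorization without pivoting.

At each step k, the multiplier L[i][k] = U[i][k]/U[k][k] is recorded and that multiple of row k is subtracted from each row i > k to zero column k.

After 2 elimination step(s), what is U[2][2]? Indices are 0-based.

[col 0] pivot 1
  R1 -= 3*R0 → (0, -4, 0)  (L[1][0] := 3)
  R2 -= -4*R0 → (0, -8, 3)  (L[2][0] := -4)
[col 1] pivot -4
  R2 -= 2*R1 → (0, 0, 3)  (L[2][1] := 2)

U[2][2] = 3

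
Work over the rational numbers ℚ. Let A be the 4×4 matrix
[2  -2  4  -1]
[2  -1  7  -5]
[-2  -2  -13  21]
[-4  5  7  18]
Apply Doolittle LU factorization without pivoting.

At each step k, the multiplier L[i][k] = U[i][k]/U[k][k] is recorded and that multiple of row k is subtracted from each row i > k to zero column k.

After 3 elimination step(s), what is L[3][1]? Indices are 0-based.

[col 0] pivot 2
  R1 -= 1*R0 → (0, 1, 3, -4)  (L[1][0] := 1)
  R2 -= -1*R0 → (0, -4, -9, 20)  (L[2][0] := -1)
  R3 -= -2*R0 → (0, 1, 15, 16)  (L[3][0] := -2)
[col 1] pivot 1
  R2 -= -4*R1 → (0, 0, 3, 4)  (L[2][1] := -4)
  R3 -= 1*R1 → (0, 0, 12, 20)  (L[3][1] := 1)
[col 2] pivot 3
  R3 -= 4*R2 → (0, 0, 0, 4)  (L[3][2] := 4)

L[3][1] = 1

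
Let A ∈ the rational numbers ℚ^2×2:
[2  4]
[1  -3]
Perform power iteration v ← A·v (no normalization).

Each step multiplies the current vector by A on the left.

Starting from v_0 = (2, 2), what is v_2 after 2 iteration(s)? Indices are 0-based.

v_0 = (2, 2).
v_1 = A·v_0 = (12, -4).
v_2 = A·v_1 = (8, 24).

v_2 = (8, 24)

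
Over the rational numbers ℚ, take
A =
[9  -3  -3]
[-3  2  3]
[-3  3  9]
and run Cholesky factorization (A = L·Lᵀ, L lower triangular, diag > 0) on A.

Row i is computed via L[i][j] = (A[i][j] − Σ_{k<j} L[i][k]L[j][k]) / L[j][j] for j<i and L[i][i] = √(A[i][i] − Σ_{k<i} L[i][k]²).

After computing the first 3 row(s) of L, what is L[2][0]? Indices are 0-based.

L[2][0] = -1

Step 1: L[0][0] = √(9) = 3.
  L[1][0] = (-3) / L[0][0] = -1.
Step 2: L[1][1] = √(1) = 1.
  L[2][0] = (-3) / L[0][0] = -1.
  L[2][1] = (2) / L[1][1] = 2.
Step 3: L[2][2] = √(4) = 2.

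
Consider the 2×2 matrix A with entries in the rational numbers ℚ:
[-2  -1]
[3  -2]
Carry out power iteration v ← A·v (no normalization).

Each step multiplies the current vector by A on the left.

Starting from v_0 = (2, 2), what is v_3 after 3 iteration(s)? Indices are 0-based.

v_0 = (2, 2).
v_1 = A·v_0 = (-6, 2).
v_2 = A·v_1 = (10, -22).
v_3 = A·v_2 = (2, 74).

v_3 = (2, 74)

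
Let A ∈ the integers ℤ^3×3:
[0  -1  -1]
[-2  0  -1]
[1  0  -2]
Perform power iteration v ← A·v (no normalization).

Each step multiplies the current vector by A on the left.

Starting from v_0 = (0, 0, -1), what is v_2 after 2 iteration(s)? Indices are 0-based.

v_0 = (0, 0, -1).
v_1 = A·v_0 = (1, 1, 2).
v_2 = A·v_1 = (-3, -4, -3).

v_2 = (-3, -4, -3)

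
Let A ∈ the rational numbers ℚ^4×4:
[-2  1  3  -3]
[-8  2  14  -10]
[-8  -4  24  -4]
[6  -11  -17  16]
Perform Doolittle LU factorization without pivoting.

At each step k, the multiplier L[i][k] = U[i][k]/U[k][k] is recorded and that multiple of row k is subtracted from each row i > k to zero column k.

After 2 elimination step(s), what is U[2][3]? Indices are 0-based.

[col 0] pivot -2
  R1 -= 4*R0 → (0, -2, 2, 2)  (L[1][0] := 4)
  R2 -= 4*R0 → (0, -8, 12, 8)  (L[2][0] := 4)
  R3 -= -3*R0 → (0, -8, -8, 7)  (L[3][0] := -3)
[col 1] pivot -2
  R2 -= 4*R1 → (0, 0, 4, 0)  (L[2][1] := 4)
  R3 -= 4*R1 → (0, 0, -16, -1)  (L[3][1] := 4)

U[2][3] = 0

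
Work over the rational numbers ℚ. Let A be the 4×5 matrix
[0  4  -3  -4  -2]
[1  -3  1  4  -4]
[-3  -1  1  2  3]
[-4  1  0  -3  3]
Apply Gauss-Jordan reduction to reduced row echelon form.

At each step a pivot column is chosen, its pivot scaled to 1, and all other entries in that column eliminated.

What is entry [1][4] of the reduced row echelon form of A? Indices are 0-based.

M[1][4] = 139/40

step 1: exchange rows 0,1
step 1: normalize row 0 (÷1) = (1, -3, 1, 4, -4)
  row 2: subtract -3×row0 = (0, -10, 4, 14, -9)
  row 3: subtract -4×row0 = (0, -11, 4, 13, -13)
step 2: normalize row 1 (÷4) = (0, 1, -3/4, -1, -1/2)
  row 0: subtract -3×row1 = (1, 0, -5/4, 1, -11/2)
  row 2: subtract -10×row1 = (0, 0, -7/2, 4, -14)
  row 3: subtract -11×row1 = (0, 0, -17/4, 2, -37/2)
step 3: normalize row 2 (÷-7/2) = (0, 0, 1, -8/7, 4)
  row 0: subtract -5/4×row2 = (1, 0, 0, -3/7, -1/2)
  row 1: subtract -3/4×row2 = (0, 1, 0, -13/7, 5/2)
  row 3: subtract -17/4×row2 = (0, 0, 0, -20/7, -3/2)
step 4: normalize row 3 (÷-20/7) = (0, 0, 0, 1, 21/40)
  row 0: subtract -3/7×row3 = (1, 0, 0, 0, -11/40)
  row 1: subtract -13/7×row3 = (0, 1, 0, 0, 139/40)
  row 2: subtract -8/7×row3 = (0, 0, 1, 0, 23/5)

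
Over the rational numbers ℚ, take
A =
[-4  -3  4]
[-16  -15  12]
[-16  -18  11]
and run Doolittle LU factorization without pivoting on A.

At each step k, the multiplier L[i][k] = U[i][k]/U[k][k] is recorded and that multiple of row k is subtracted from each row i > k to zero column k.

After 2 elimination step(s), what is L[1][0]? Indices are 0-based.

Step 1: pivot at (0,0) is -4.
  row1 ← row1 − (4)·row0  ⇒  L[1][0]=4, U row1=(0, -3, -4)
  row2 ← row2 − (4)·row0  ⇒  L[2][0]=4, U row2=(0, -6, -5)
Step 2: pivot at (1,1) is -3.
  row2 ← row2 − (2)·row1  ⇒  L[2][1]=2, U row2=(0, 0, 3)

L[1][0] = 4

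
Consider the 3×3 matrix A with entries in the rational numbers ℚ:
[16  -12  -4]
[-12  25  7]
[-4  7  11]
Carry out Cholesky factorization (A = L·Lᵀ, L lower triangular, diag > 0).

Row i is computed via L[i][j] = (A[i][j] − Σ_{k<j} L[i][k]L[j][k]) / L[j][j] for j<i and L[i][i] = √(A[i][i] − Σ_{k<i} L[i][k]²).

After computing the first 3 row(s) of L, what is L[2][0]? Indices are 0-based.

L[2][0] = -1

Step 1: L[0][0] = √(16) = 4.
  L[1][0] = (-12) / L[0][0] = -3.
Step 2: L[1][1] = √(16) = 4.
  L[2][0] = (-4) / L[0][0] = -1.
  L[2][1] = (4) / L[1][1] = 1.
Step 3: L[2][2] = √(9) = 3.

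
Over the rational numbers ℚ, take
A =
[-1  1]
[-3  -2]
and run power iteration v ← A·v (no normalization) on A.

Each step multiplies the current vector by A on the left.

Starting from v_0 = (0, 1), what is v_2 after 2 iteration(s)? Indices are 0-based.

v_2 = (-3, 1)

v_0 = (0, 1).
v_1 = A·v_0 = (1, -2).
v_2 = A·v_1 = (-3, 1).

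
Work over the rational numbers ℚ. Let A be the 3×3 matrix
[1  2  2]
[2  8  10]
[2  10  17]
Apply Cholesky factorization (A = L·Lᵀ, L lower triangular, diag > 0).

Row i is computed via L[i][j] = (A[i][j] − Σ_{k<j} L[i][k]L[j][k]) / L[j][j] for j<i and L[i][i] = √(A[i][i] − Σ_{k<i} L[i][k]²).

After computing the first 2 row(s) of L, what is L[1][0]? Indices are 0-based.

L[1][0] = 2

Step 1: L[0][0] = √(1) = 1.
  L[1][0] = (2) / L[0][0] = 2.
Step 2: L[1][1] = √(4) = 2.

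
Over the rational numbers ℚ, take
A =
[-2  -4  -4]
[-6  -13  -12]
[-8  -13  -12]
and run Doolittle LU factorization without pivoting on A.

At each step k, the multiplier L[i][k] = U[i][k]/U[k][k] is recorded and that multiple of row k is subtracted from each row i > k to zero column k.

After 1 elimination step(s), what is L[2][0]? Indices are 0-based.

L[2][0] = 4

[col 0] pivot -2
  R1 -= 3*R0 → (0, -1, 0)  (L[1][0] := 3)
  R2 -= 4*R0 → (0, 3, 4)  (L[2][0] := 4)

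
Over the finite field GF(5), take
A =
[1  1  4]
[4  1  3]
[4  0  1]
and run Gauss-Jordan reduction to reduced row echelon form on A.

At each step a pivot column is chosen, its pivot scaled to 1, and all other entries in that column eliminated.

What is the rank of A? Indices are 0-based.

pivot(0,0)=1: scale R0 → (1, 1, 4)
  clear (1,0): R1 −= (4)R0 → (0, 2, 2)
  clear (2,0): R2 −= (4)R0 → (0, 1, 0)
pivot(1,1)=2: scale R1 → (0, 1, 1)
  clear (0,1): R0 −= (1)R1 → (1, 0, 3)
  clear (2,1): R2 −= (1)R1 → (0, 0, 4)
pivot(2,2)=4: scale R2 → (0, 0, 1)
  clear (0,2): R0 −= (3)R2 → (1, 0, 0)
  clear (1,2): R1 −= (1)R2 → (0, 1, 0)

rank = 3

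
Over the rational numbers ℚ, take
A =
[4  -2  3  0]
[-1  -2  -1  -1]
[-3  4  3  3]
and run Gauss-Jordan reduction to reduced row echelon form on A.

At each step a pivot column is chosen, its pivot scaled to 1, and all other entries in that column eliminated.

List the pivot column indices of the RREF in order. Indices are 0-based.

pivot columns: 0, 1, 2

[1] R0 /= 4  ⇒  (1, -1/2, 3/4, 0)
     R1 -= -1·R0  ⇒  (0, -5/2, -1/4, -1)
     R2 -= -3·R0  ⇒  (0, 5/2, 21/4, 3)
[2] R1 /= -5/2  ⇒  (0, 1, 1/10, 2/5)
     R0 -= -1/2·R1  ⇒  (1, 0, 4/5, 1/5)
     R2 -= 5/2·R1  ⇒  (0, 0, 5, 2)
[3] R2 /= 5  ⇒  (0, 0, 1, 2/5)
     R0 -= 4/5·R2  ⇒  (1, 0, 0, -3/25)
     R1 -= 1/10·R2  ⇒  (0, 1, 0, 9/25)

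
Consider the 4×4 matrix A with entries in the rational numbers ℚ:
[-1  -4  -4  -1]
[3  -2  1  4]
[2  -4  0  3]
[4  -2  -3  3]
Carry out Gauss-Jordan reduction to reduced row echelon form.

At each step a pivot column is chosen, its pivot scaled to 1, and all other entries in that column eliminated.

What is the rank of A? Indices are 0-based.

rank = 4

[1] R0 /= -1  ⇒  (1, 4, 4, 1)
     R1 -= 3·R0  ⇒  (0, -14, -11, 1)
     R2 -= 2·R0  ⇒  (0, -12, -8, 1)
     R3 -= 4·R0  ⇒  (0, -18, -19, -1)
[2] R1 /= -14  ⇒  (0, 1, 11/14, -1/14)
     R0 -= 4·R1  ⇒  (1, 0, 6/7, 9/7)
     R2 -= -12·R1  ⇒  (0, 0, 10/7, 1/7)
     R3 -= -18·R1  ⇒  (0, 0, -34/7, -16/7)
[3] R2 /= 10/7  ⇒  (0, 0, 1, 1/10)
     R0 -= 6/7·R2  ⇒  (1, 0, 0, 6/5)
     R1 -= 11/14·R2  ⇒  (0, 1, 0, -3/20)
     R3 -= -34/7·R2  ⇒  (0, 0, 0, -9/5)
[4] R3 /= -9/5  ⇒  (0, 0, 0, 1)
     R0 -= 6/5·R3  ⇒  (1, 0, 0, 0)
     R1 -= -3/20·R3  ⇒  (0, 1, 0, 0)
     R2 -= 1/10·R3  ⇒  (0, 0, 1, 0)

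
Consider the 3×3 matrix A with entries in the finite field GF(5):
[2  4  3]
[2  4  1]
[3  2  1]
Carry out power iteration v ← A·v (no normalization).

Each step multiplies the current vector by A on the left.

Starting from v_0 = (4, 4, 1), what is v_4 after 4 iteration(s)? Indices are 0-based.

v_0 = (4, 4, 1).
v_1 = A·v_0 = (2, 0, 1).
v_2 = A·v_1 = (2, 0, 2).
v_3 = A·v_2 = (0, 1, 3).
v_4 = A·v_3 = (3, 2, 0).

v_4 = (3, 2, 0)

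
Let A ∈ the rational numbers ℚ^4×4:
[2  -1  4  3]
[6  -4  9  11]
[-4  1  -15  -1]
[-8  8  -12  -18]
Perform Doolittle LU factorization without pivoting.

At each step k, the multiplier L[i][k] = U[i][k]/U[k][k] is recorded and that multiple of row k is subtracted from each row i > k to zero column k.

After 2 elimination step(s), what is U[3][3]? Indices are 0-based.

U[3][3] = 2

[col 0] pivot 2
  R1 -= 3*R0 → (0, -1, -3, 2)  (L[1][0] := 3)
  R2 -= -2*R0 → (0, -1, -7, 5)  (L[2][0] := -2)
  R3 -= -4*R0 → (0, 4, 4, -6)  (L[3][0] := -4)
[col 1] pivot -1
  R2 -= 1*R1 → (0, 0, -4, 3)  (L[2][1] := 1)
  R3 -= -4*R1 → (0, 0, -8, 2)  (L[3][1] := -4)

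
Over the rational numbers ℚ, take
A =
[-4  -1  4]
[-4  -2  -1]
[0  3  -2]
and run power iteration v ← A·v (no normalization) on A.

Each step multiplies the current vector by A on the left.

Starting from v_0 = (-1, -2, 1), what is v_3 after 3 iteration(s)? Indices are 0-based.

v_0 = (-1, -2, 1).
v_1 = A·v_0 = (10, 7, -8).
v_2 = A·v_1 = (-79, -46, 37).
v_3 = A·v_2 = (510, 371, -212).

v_3 = (510, 371, -212)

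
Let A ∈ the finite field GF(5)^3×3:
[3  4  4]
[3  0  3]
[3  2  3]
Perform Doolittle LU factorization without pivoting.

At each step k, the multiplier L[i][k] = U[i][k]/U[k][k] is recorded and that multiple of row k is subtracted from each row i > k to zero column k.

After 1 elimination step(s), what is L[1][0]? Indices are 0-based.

L[1][0] = 1

Step 1: pivot at (0,0) is 3.
  row1 ← row1 − (1)·row0  ⇒  L[1][0]=1, U row1=(0, 1, 4)
  row2 ← row2 − (1)·row0  ⇒  L[2][0]=1, U row2=(0, 3, 4)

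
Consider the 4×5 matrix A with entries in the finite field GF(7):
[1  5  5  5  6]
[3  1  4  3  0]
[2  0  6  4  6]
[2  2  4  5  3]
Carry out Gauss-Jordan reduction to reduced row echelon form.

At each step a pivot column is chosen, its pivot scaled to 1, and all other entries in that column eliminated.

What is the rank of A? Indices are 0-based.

rank = 4

pivot(0,0)=1: scale R0 → (1, 5, 5, 5, 6)
  clear (1,0): R1 −= (3)R0 → (0, 0, 3, 2, 3)
  clear (2,0): R2 −= (2)R0 → (0, 4, 3, 1, 1)
  clear (3,0): R3 −= (2)R0 → (0, 6, 1, 2, 5)
pivot(1,1): swap R1↔R2
pivot(1,1)=4: scale R1 → (0, 1, 6, 2, 2)
  clear (0,1): R0 −= (5)R1 → (1, 0, 3, 2, 3)
  clear (3,1): R3 −= (6)R1 → (0, 0, 0, 4, 0)
pivot(2,2)=3: scale R2 → (0, 0, 1, 3, 1)
  clear (0,2): R0 −= (3)R2 → (1, 0, 0, 0, 0)
  clear (1,2): R1 −= (6)R2 → (0, 1, 0, 5, 3)
pivot(3,3)=4: scale R3 → (0, 0, 0, 1, 0)
  clear (1,3): R1 −= (5)R3 → (0, 1, 0, 0, 3)
  clear (2,3): R2 −= (3)R3 → (0, 0, 1, 0, 1)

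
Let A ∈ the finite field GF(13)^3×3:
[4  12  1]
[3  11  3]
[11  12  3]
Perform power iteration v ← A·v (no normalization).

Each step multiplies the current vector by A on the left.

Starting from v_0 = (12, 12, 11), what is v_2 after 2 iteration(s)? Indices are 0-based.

v_0 = (12, 12, 11).
v_1 = A·v_0 = (8, 6, 10).
v_2 = A·v_1 = (10, 3, 8).

v_2 = (10, 3, 8)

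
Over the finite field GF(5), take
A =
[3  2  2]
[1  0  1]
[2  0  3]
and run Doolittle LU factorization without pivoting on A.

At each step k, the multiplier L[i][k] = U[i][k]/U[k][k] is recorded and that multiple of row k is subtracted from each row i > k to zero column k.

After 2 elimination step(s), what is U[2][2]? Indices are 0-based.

U[2][2] = 1

k=0: U[0][0]=3
  eliminate (1,0): mult=2, new row 1: (0, 1, 2); set L[1][0]=2
  eliminate (2,0): mult=4, new row 2: (0, 2, 0); set L[2][0]=4
k=1: U[1][1]=1
  eliminate (2,1): mult=2, new row 2: (0, 0, 1); set L[2][1]=2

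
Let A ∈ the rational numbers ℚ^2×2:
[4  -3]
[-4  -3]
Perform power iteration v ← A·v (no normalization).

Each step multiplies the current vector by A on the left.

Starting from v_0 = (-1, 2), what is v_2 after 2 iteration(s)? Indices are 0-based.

v_0 = (-1, 2).
v_1 = A·v_0 = (-10, -2).
v_2 = A·v_1 = (-34, 46).

v_2 = (-34, 46)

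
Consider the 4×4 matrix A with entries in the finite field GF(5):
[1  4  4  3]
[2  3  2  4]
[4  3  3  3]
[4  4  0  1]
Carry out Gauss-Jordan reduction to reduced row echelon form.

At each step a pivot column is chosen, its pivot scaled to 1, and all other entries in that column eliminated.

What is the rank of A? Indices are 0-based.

step 1: normalize row 0 (÷1) = (1, 4, 4, 3)
  row 1: subtract 2×row0 = (0, 0, 4, 3)
  row 2: subtract 4×row0 = (0, 2, 2, 1)
  row 3: subtract 4×row0 = (0, 3, 4, 4)
step 2: exchange rows 1,2
step 2: normalize row 1 (÷2) = (0, 1, 1, 3)
  row 0: subtract 4×row1 = (1, 0, 0, 1)
  row 3: subtract 3×row1 = (0, 0, 1, 0)
step 3: normalize row 2 (÷4) = (0, 0, 1, 2)
  row 1: subtract 1×row2 = (0, 1, 0, 1)
  row 3: subtract 1×row2 = (0, 0, 0, 3)
step 4: normalize row 3 (÷3) = (0, 0, 0, 1)
  row 0: subtract 1×row3 = (1, 0, 0, 0)
  row 1: subtract 1×row3 = (0, 1, 0, 0)
  row 2: subtract 2×row3 = (0, 0, 1, 0)

rank = 4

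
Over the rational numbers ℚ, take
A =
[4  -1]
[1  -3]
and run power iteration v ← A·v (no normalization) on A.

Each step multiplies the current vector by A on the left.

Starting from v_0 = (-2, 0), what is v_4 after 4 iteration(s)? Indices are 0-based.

v_4 = (-448, -46)

v_0 = (-2, 0).
v_1 = A·v_0 = (-8, -2).
v_2 = A·v_1 = (-30, -2).
v_3 = A·v_2 = (-118, -24).
v_4 = A·v_3 = (-448, -46).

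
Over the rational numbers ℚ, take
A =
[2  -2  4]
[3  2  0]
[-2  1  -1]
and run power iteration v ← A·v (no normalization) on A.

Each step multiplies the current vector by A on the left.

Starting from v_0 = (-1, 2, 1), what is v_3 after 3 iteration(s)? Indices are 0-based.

v_0 = (-1, 2, 1).
v_1 = A·v_0 = (-2, 1, 3).
v_2 = A·v_1 = (6, -4, 2).
v_3 = A·v_2 = (28, 10, -18).

v_3 = (28, 10, -18)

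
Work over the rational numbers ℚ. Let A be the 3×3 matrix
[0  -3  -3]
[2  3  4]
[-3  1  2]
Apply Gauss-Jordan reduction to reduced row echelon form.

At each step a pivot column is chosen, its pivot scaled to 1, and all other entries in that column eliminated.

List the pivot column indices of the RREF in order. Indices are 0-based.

pivot columns: 0, 1, 2

pivot(0,0): swap R0↔R1
pivot(0,0)=2: scale R0 → (1, 3/2, 2)
  clear (2,0): R2 −= (-3)R0 → (0, 11/2, 8)
pivot(1,1)=-3: scale R1 → (0, 1, 1)
  clear (0,1): R0 −= (3/2)R1 → (1, 0, 1/2)
  clear (2,1): R2 −= (11/2)R1 → (0, 0, 5/2)
pivot(2,2)=5/2: scale R2 → (0, 0, 1)
  clear (0,2): R0 −= (1/2)R2 → (1, 0, 0)
  clear (1,2): R1 −= (1)R2 → (0, 1, 0)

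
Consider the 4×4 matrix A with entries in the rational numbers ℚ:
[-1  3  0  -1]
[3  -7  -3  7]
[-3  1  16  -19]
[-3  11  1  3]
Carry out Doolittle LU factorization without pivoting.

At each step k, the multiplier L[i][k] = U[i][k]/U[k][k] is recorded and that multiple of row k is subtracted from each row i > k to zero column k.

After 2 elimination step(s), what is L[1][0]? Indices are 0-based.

L[1][0] = -3

[col 0] pivot -1
  R1 -= -3*R0 → (0, 2, -3, 4)  (L[1][0] := -3)
  R2 -= 3*R0 → (0, -8, 16, -16)  (L[2][0] := 3)
  R3 -= 3*R0 → (0, 2, 1, 6)  (L[3][0] := 3)
[col 1] pivot 2
  R2 -= -4*R1 → (0, 0, 4, 0)  (L[2][1] := -4)
  R3 -= 1*R1 → (0, 0, 4, 2)  (L[3][1] := 1)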